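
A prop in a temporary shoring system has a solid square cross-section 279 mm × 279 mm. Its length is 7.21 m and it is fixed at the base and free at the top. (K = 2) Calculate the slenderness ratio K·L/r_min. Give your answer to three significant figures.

For a square r = a/√12 = 279/√12 = 80.54 mm
L_e = K·L = 2 × 7.21 m = 14.42 m = 14420 mm
λ = L_e / r_min = 14420 / 80.54 = 179

λ ≈ 179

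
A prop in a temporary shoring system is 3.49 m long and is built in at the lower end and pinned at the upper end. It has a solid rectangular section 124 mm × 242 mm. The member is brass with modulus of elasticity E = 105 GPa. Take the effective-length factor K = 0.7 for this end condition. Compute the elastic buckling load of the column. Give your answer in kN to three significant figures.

Buckling occurs about the weak axis: I_min = h·b³/12 with b = 124 mm (the shorter side).
I_min = 242×124³/12 = 3.845×10^7 mm⁴
I = 3.845×10^7 mm⁴ = 3.845×10^-5 m⁴
Effective length L_e = K·L = 0.7 × 3.49 = 2.443 m
P_cr = π²EI / L_e² = π² × 105×10⁹ × 3.845×10^-5 / 2.443² = 6.676×10^6 N

P_cr ≈ 6680 kN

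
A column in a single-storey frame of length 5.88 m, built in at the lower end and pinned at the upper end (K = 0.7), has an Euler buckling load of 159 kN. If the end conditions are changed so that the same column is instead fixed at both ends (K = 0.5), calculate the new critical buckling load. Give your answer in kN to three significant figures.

P_cr ≈ 312 kN

P_cr ∝ 1/K², so P_cr,new = P_cr,old × (K_old/K_new)² = 159 × (0.7/0.5)²
= 159 × 1.960 = 312 kN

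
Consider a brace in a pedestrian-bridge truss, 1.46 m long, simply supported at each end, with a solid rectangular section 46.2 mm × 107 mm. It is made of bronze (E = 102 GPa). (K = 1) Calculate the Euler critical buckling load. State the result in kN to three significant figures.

Buckling occurs about the weak axis: I_min = h·b³/12 with b = 46.2 mm (the shorter side).
I_min = 107×46.2³/12 = 8.793×10^5 mm⁴
I = 8.793×10^5 mm⁴ = 8.793×10^-7 m⁴
Effective length L_e = K·L = 1 × 1.46 = 1.460 m
P_cr = π²EI / L_e² = π² × 102×10⁹ × 8.793×10^-7 / 1.460² = 4.153×10^5 N

P_cr ≈ 415 kN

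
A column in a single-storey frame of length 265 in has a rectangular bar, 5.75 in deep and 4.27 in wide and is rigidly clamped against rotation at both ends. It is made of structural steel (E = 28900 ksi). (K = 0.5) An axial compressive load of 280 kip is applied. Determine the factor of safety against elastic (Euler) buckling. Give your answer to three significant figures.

n ≈ 2.16

Buckling occurs about the weak axis: I_min = h·b³/12 with b = 4.27 in (the shorter side).
I_min = 5.75×4.27³/12 = 37.31 in⁴
Effective length L_e = K·L = 0.5 × 265 = 132.5 in
P_cr = π²EI / L_e² = π² × 28900×10³ × 37.31 / 132.5² = 6.061×10^5 lb
Factor of safety n = P_cr / P = 606.09 / 280 = 2.16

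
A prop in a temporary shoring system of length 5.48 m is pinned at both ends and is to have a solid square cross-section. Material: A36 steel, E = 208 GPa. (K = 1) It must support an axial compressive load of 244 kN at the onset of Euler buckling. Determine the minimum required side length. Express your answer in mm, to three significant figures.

a ≈ 80.9 mm

L_e = K·L = 1 × 5.48 = 5.480 m
Required I = P_cr·L_e²/(π²E) = 2.440×10^5 × 5.480² / (π² × 2.08×10^11) = 3.569×10^-6 m⁴
I_req = 3.569×10^6 mm⁴
Solid square: I = a⁴/12  ⇒  a = (12I)^(1/4) = (12×3.569×10^6)^(1/4) = 80.9 mm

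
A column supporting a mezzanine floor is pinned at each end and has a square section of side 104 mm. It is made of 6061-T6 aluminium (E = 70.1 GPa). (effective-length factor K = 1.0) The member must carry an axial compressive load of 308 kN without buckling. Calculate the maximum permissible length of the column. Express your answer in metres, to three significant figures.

I = a⁴/12 = 104⁴/12 = 9.749×10^6 mm⁴
I = 9.749×10^-6 m⁴
At the buckling limit P_cr = P = 3.080×10^5 N
From P_cr = π²EI/(K·L)²:  L = (1/K)·√(π²EI/P_cr) = (1/1)·√(π²×7.01×10^10×9.749×10^-6/3.080×10^5)
L = 4.68 m

L_max ≈ 4.68 m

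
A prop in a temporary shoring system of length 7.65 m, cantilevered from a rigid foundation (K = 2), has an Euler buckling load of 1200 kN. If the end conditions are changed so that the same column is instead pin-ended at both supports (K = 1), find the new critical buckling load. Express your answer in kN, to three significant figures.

P_cr ≈ 4800 kN

P_cr ∝ 1/K², so P_cr,new = P_cr,old × (K_old/K_new)² = 1200 × (2/1)²
= 1200 × 4.000 = 4800 kN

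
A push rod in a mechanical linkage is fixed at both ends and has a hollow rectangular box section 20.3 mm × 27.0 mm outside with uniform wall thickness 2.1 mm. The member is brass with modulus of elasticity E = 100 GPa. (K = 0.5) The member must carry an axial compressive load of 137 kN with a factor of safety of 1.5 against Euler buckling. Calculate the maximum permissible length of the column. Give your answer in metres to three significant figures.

Inner dimensions: h_i = 27.0 − 2×2.1 = 22.80 mm, b_i = 20.3 − 2×2.1 = 16.10 mm
Weak-axis I_min = (h_o·b_o³ − h_i·b_i³)/12 with b_o = 20.3, b_i = 16.10 mm (shorter outer/inner sides).
I_min = (27.0×20.3³ − 22.80×16.10³)/12 = 1.089×10^4 mm⁴
I = 1.089×10^-8 m⁴
Required critical load P_cr = n·P = 1.5 × 137 = 205.5 kN = 2.055×10^5 N
From P_cr = π²EI/(K·L)²:  L = (1/K)·√(π²EI/P_cr) = (1/0.5)·√(π²×1.00×10^11×1.089×10^-8/2.055×10^5)
L = 0.457 m

L_max ≈ 0.457 m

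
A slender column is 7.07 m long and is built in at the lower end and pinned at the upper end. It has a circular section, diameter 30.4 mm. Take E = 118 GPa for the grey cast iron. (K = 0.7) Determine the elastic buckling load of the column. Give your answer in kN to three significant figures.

I = πd⁴/64 = π×30.4⁴/64 = 4.192×10^4 mm⁴
I = 4.192×10^4 mm⁴ = 4.192×10^-8 m⁴
Effective length L_e = K·L = 0.7 × 7.07 = 4.949 m
P_cr = π²EI / L_e² = π² × 118×10⁹ × 4.192×10^-8 / 4.949² = 1.993×10^3 N

P_cr ≈ 1.99 kN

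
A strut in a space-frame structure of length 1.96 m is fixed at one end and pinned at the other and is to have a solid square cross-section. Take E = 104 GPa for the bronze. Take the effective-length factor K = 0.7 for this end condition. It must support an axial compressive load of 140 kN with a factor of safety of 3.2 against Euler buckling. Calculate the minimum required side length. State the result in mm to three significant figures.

Required P_cr = n·P = 3.2 × 140 = 448.0 kN
L_e = K·L = 0.7 × 1.96 = 1.372 m
Required I = P_cr·L_e²/(π²E) = 4.480×10^5 × 1.372² / (π² × 1.04×10^11) = 8.216×10^-7 m⁴
I_req = 8.216×10^5 mm⁴
Solid square: I = a⁴/12  ⇒  a = (12I)^(1/4) = (12×8.216×10^5)^(1/4) = 56.0 mm

a ≈ 56.0 mm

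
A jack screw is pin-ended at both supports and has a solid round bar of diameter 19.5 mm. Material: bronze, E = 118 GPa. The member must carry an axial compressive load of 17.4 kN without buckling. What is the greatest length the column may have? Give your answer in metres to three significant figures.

I = πd⁴/64 = π×19.5⁴/64 = 7.098×10^3 mm⁴
I = 7.098×10^-9 m⁴
At the buckling limit P_cr = P = 1.740×10^4 N
From P_cr = π²EI/(K·L)²:  L = (1/K)·√(π²EI/P_cr) = (1/1)·√(π²×1.18×10^11×7.098×10^-9/1.740×10^4)
L = 0.689 m

L_max ≈ 0.689 m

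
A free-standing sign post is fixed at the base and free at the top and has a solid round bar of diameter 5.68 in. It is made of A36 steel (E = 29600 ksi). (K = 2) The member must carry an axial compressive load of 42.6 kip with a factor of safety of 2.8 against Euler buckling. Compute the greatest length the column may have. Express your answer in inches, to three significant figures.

L_max ≈ 177 in

I = πd⁴/64 = π×5.68⁴/64 = 51.09 in⁴
Required critical load P_cr = n·P = 2.8 × 42.6 = 119.3 kip = 1.193×10^5 lb
From P_cr = π²EI/(K·L)²:  L = (1/K)·√(π²EI/P_cr) = (1/2)·√(π²×2.96×10^7×51.09/1.193×10^5)
L = 177 in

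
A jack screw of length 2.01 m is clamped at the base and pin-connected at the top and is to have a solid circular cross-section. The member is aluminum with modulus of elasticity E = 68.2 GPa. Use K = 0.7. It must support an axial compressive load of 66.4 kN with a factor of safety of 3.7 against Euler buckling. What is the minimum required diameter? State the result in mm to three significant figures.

d ≈ 61.9 mm

Required P_cr = n·P = 3.7 × 66.4 = 245.7 kN
L_e = K·L = 0.7 × 2.01 = 1.407 m
Required I = P_cr·L_e²/(π²E) = 2.457×10^5 × 1.407² / (π² × 6.82×10^10) = 7.226×10^-7 m⁴
I_req = 7.226×10^5 mm⁴
Solid circle: I = πd⁴/64  ⇒  d = (64I/π)^(1/4) = (64×7.226×10^5/π)^(1/4) = 61.9 mm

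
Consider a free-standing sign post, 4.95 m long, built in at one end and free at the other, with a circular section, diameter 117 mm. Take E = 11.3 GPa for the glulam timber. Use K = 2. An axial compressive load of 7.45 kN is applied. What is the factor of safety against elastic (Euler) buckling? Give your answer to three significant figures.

I = πd⁴/64 = π×117⁴/64 = 9.198×10^6 mm⁴
I = 9.198×10^6 mm⁴ = 9.198×10^-6 m⁴
Effective length L_e = K·L = 2 × 4.95 = 9.900 m
P_cr = π²EI / L_e² = π² × 11.3×10⁹ × 9.198×10^-6 / 9.900² = 1.047×10^4 N
Factor of safety n = P_cr / P = 10.467 / 7.45 = 1.40

n ≈ 1.40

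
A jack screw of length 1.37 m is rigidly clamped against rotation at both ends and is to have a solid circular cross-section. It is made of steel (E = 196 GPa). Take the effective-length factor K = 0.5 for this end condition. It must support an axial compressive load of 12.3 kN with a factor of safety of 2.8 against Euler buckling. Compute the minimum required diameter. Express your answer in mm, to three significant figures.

d ≈ 20.3 mm

Required P_cr = n·P = 2.8 × 12.3 = 34.44 kN
L_e = K·L = 0.5 × 1.37 = 0.6850 m
Required I = P_cr·L_e²/(π²E) = 3.444×10^4 × 0.6850² / (π² × 1.96×10^11) = 8.354×10^-9 m⁴
I_req = 8.354×10^3 mm⁴
Solid circle: I = πd⁴/64  ⇒  d = (64I/π)^(1/4) = (64×8.354×10^3/π)^(1/4) = 20.3 mm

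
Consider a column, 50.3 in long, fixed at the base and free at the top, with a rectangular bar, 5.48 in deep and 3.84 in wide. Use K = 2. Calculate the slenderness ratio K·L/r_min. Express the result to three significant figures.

For a rectangle r_min = b/√12 = 3.84/√12 = 1.109 in
L_e = K·L = 2 × 50.3 = 100.6 in
λ = L_e / r_min = 100.60 / 1.109 = 90.8

λ ≈ 90.8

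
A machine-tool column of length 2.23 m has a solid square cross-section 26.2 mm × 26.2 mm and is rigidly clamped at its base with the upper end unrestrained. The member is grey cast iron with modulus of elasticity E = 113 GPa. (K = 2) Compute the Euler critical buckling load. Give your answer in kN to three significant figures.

P_cr ≈ 2.20 kN

I = a⁴/12 = 26.2⁴/12 = 3.927×10^4 mm⁴
I = 3.927×10^4 mm⁴ = 3.927×10^-8 m⁴
Effective length L_e = K·L = 2 × 2.23 = 4.460 m
P_cr = π²EI / L_e² = π² × 113×10⁹ × 3.927×10^-8 / 4.460² = 2.202×10^3 N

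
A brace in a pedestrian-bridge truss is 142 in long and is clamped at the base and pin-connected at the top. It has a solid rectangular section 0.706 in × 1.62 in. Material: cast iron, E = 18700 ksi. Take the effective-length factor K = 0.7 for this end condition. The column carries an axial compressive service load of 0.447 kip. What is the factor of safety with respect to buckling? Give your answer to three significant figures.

Buckling occurs about the weak axis: I_min = h·b³/12 with b = 0.706 in (the shorter side).
I_min = 1.62×0.706³/12 = 4.751×10^-2 in⁴
Effective length L_e = K·L = 0.7 × 142 = 99.40 in
P_cr = π²EI / L_e² = π² × 18700×10³ × 4.751×10^-2 / 99.40² = 887.4 lb
Factor of safety n = P_cr / P = 0.88739 / 0.447 = 1.99

n ≈ 1.99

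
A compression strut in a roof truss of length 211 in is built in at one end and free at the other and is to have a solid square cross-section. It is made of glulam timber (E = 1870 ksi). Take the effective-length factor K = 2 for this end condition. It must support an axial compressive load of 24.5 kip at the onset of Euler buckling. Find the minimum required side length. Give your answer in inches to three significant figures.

L_e = K·L = 2 × 211 = 422.0 in
Required I = P_cr·L_e²/(π²E) = 2.450×10^4 × 422.0² / (π² × 1.87×10^6) = 236.4 in⁴
Solid square: I = a⁴/12  ⇒  a = (12I)^(1/4) = (12×236.4)^(1/4) = 7.30 in

a ≈ 7.30 in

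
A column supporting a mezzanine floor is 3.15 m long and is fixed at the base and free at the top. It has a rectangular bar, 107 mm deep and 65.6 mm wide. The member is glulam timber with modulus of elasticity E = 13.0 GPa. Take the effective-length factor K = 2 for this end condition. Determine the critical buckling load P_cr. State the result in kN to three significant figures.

P_cr ≈ 8.14 kN

Buckling occurs about the weak axis: I_min = h·b³/12 with b = 65.6 mm (the shorter side).
I_min = 107×65.6³/12 = 2.517×10^6 mm⁴
I = 2.517×10^6 mm⁴ = 2.517×10^-6 m⁴
Effective length L_e = K·L = 2 × 3.15 = 6.300 m
P_cr = π²EI / L_e² = π² × 13.0×10⁹ × 2.517×10^-6 / 6.300² = 8.137×10^3 N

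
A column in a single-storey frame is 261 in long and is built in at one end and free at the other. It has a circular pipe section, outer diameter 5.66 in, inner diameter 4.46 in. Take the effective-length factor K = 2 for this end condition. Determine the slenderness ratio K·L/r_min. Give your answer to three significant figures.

λ ≈ 290

d_o = 5.66 in, d_i = 4.46 in
I = π(d_o⁴ − d_i⁴)/64 = π(5.66⁴ − 4.460⁴)/64 = 30.95 in⁴
A = 9.538 in²;  r_min = √(I/A) = √(30.95/9.538) = 1.802 in
L_e = K·L = 2 × 261 = 522.0 in
λ = L_e / r_min = 522.00 / 1.802 = 290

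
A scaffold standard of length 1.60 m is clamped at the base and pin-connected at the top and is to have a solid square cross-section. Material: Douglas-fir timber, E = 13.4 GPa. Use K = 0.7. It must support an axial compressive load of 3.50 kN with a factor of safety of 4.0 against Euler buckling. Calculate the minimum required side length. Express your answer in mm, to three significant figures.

Required P_cr = n·P = 4.0 × 3.50 = 14.00 kN
L_e = K·L = 0.7 × 1.60 = 1.120 m
Required I = P_cr·L_e²/(π²E) = 1.400×10^4 × 1.120² / (π² × 1.34×10^10) = 1.328×10^-7 m⁴
I_req = 1.328×10^5 mm⁴
Solid square: I = a⁴/12  ⇒  a = (12I)^(1/4) = (12×1.328×10^5)^(1/4) = 35.5 mm

a ≈ 35.5 mm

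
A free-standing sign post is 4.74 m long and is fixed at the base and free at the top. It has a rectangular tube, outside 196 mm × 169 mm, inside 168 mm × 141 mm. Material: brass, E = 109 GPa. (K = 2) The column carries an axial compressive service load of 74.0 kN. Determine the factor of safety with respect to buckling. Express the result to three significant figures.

n ≈ 6.40

Weak-axis I_min = (h_o·b_o³ − h_i·b_i³)/12 with b_o = 169, b_i = 141.0 mm (shorter outer/inner sides).
I_min = (196×169³ − 168.0×141.0³)/12 = 3.959×10^7 mm⁴
I = 3.959×10^7 mm⁴ = 3.959×10^-5 m⁴
Effective length L_e = K·L = 2 × 4.74 = 9.480 m
P_cr = π²EI / L_e² = π² × 109×10⁹ × 3.959×10^-5 / 9.480² = 4.739×10^5 N
Factor of safety n = P_cr / P = 473.94 / 74.0 = 6.40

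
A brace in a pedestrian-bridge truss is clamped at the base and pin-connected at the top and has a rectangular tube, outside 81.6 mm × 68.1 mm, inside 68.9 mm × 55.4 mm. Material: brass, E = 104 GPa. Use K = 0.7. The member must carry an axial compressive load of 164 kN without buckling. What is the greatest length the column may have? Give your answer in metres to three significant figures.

Weak-axis I_min = (h_o·b_o³ − h_i·b_i³)/12 with b_o = 68.1, b_i = 55.40 mm (shorter outer/inner sides).
I_min = (81.6×68.1³ − 68.90×55.40³)/12 = 1.171×10^6 mm⁴
I = 1.171×10^-6 m⁴
At the buckling limit P_cr = P = 1.640×10^5 N
From P_cr = π²EI/(K·L)²:  L = (1/K)·√(π²EI/P_cr) = (1/0.7)·√(π²×1.04×10^11×1.171×10^-6/1.640×10^5)
L = 3.87 m

L_max ≈ 3.87 m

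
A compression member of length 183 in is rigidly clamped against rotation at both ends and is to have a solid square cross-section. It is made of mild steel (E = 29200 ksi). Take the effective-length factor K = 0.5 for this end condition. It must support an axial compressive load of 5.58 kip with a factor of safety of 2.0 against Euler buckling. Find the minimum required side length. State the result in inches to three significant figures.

Required P_cr = n·P = 2.0 × 5.58 = 11.16 kip
L_e = K·L = 0.5 × 183 = 91.50 in
Required I = P_cr·L_e²/(π²E) = 1.116×10^4 × 91.50² / (π² × 2.92×10^7) = 0.3242 in⁴
Solid square: I = a⁴/12  ⇒  a = (12I)^(1/4) = (12×0.3242)^(1/4) = 1.40 in

a ≈ 1.40 in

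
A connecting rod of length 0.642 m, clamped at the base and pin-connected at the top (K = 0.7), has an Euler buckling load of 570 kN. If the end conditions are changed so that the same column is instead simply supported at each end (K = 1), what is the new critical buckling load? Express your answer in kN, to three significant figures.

P_cr ∝ 1/K², so P_cr,new = P_cr,old × (K_old/K_new)² = 570 × (0.7/1)²
= 570 × 0.4900 = 279 kN

P_cr ≈ 279 kN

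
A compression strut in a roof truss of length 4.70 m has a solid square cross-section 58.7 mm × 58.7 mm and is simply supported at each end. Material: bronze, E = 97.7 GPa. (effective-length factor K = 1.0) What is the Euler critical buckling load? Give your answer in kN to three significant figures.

P_cr ≈ 43.2 kN

I = a⁴/12 = 58.7⁴/12 = 9.894×10^5 mm⁴
I = 9.894×10^5 mm⁴ = 9.894×10^-7 m⁴
Effective length L_e = K·L = 1 × 4.70 = 4.700 m
P_cr = π²EI / L_e² = π² × 97.7×10⁹ × 9.894×10^-7 / 4.700² = 4.319×10^4 N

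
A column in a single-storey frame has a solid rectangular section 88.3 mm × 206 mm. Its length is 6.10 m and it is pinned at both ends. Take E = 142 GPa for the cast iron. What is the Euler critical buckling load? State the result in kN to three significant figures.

Buckling occurs about the weak axis: I_min = h·b³/12 with b = 88.3 mm (the shorter side).
I_min = 206×88.3³/12 = 1.182×10^7 mm⁴
I = 1.182×10^7 mm⁴ = 1.182×10^-5 m⁴
Effective length L_e = K·L = 1 × 6.10 = 6.100 m
P_cr = π²EI / L_e² = π² × 142×10⁹ × 1.182×10^-5 / 6.100² = 4.451×10^5 N

P_cr ≈ 445 kN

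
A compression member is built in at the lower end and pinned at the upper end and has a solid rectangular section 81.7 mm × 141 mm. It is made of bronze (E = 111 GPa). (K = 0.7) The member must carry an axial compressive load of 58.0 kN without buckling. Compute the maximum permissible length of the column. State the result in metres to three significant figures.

Buckling occurs about the weak axis: I_min = h·b³/12 with b = 81.7 mm (the shorter side).
I_min = 141×81.7³/12 = 6.408×10^6 mm⁴
I = 6.408×10^-6 m⁴
At the buckling limit P_cr = P = 5.800×10^4 N
From P_cr = π²EI/(K·L)²:  L = (1/K)·√(π²EI/P_cr) = (1/0.7)·√(π²×1.11×10^11×6.408×10^-6/5.800×10^4)
L = 15.7 m

L_max ≈ 15.7 m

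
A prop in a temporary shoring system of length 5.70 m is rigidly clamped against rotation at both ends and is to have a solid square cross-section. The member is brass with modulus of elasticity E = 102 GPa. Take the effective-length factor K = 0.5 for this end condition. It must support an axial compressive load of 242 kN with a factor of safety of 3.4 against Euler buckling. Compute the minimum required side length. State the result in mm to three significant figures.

a ≈ 94.5 mm

Required P_cr = n·P = 3.4 × 242 = 822.8 kN
L_e = K·L = 0.5 × 5.70 = 2.850 m
Required I = P_cr·L_e²/(π²E) = 8.228×10^5 × 2.850² / (π² × 1.02×10^11) = 6.639×10^-6 m⁴
I_req = 6.639×10^6 mm⁴
Solid square: I = a⁴/12  ⇒  a = (12I)^(1/4) = (12×6.639×10^6)^(1/4) = 94.5 mm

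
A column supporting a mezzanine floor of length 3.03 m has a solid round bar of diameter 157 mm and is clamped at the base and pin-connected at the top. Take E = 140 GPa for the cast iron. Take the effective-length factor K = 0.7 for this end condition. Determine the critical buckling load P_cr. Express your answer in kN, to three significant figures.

I = πd⁴/64 = π×157⁴/64 = 2.982×10^7 mm⁴
I = 2.982×10^7 mm⁴ = 2.982×10^-5 m⁴
Effective length L_e = K·L = 0.7 × 3.03 = 2.121 m
P_cr = π²EI / L_e² = π² × 140×10⁹ × 2.982×10^-5 / 2.121² = 9.160×10^6 N

P_cr ≈ 9160 kN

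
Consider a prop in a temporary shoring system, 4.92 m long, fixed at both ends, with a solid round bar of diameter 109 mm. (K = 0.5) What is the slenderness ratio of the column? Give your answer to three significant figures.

I = πd⁴/64 = π×109⁴/64 = 6.929×10^6 mm⁴
A = 9.331×10^3 mm²;  r_min = √(I/A) = √(6.929×10^6/9.331×10^3) = 27.25 mm
L_e = K·L = 0.5 × 4.92 m = 2.460 m = 2460.0 mm
λ = L_e / r_min = 2460.0 / 27.25 = 90.3

λ ≈ 90.3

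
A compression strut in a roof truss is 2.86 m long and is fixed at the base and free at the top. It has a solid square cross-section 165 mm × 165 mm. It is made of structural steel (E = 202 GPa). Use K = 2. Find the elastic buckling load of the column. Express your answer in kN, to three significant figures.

P_cr ≈ 3760 kN

I = a⁴/12 = 165⁴/12 = 6.177×10^7 mm⁴
I = 6.177×10^7 mm⁴ = 6.177×10^-5 m⁴
Effective length L_e = K·L = 2 × 2.86 = 5.720 m
P_cr = π²EI / L_e² = π² × 202×10⁹ × 6.177×10^-5 / 5.720² = 3.764×10^6 N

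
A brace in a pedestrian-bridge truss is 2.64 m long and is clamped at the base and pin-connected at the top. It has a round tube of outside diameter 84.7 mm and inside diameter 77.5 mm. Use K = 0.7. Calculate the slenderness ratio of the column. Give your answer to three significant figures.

d_o = 84.7 mm, d_i = 77.5 mm
I = π(d_o⁴ − d_i⁴)/64 = π(84.7⁴ − 77.50⁴)/64 = 7.556×10^5 mm⁴
A = 917.2 mm²;  r_min = √(I/A) = √(7.556×10^5/917.2) = 28.70 mm
L_e = K·L = 0.7 × 2.64 m = 1.848 m = 1848.0 mm
λ = L_e / r_min = 1848.0 / 28.70 = 64.4

λ ≈ 64.4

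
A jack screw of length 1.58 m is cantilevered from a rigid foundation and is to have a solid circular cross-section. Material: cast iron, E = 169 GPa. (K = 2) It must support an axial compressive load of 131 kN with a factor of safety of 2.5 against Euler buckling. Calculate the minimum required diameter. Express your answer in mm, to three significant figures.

Required P_cr = n·P = 2.5 × 131 = 327.5 kN
L_e = K·L = 2 × 1.58 = 3.160 m
Required I = P_cr·L_e²/(π²E) = 3.275×10^5 × 3.160² / (π² × 1.69×10^11) = 1.961×10^-6 m⁴
I_req = 1.961×10^6 mm⁴
Solid circle: I = πd⁴/64  ⇒  d = (64I/π)^(1/4) = (64×1.961×10^6/π)^(1/4) = 79.5 mm

d ≈ 79.5 mm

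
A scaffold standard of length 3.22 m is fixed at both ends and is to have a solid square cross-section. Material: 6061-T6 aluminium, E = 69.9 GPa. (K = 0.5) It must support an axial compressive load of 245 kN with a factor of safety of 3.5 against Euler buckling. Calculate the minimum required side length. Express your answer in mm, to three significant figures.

a ≈ 78.9 mm

Required P_cr = n·P = 3.5 × 245 = 857.5 kN
L_e = K·L = 0.5 × 3.22 = 1.610 m
Required I = P_cr·L_e²/(π²E) = 8.575×10^5 × 1.610² / (π² × 6.99×10^10) = 3.222×10^-6 m⁴
I_req = 3.222×10^6 mm⁴
Solid square: I = a⁴/12  ⇒  a = (12I)^(1/4) = (12×3.222×10^6)^(1/4) = 78.9 mm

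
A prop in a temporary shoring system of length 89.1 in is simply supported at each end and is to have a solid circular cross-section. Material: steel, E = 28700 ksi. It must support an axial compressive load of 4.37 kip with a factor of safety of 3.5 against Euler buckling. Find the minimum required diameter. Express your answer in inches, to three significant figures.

Required P_cr = n·P = 3.5 × 4.37 = 15.30 kip
L_e = K·L = 1 × 89.1 = 89.10 in
Required I = P_cr·L_e²/(π²E) = 1.530×10^4 × 89.10² / (π² × 2.87×10^7) = 0.4287 in⁴
Solid circle: I = πd⁴/64  ⇒  d = (64I/π)^(1/4) = (64×0.4287/π)^(1/4) = 1.72 in

d ≈ 1.72 in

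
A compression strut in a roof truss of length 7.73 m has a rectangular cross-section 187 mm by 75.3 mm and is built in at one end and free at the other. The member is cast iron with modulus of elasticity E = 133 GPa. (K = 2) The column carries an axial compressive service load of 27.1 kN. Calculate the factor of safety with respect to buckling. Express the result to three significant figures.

Buckling occurs about the weak axis: I_min = h·b³/12 with b = 75.3 mm (the shorter side).
I_min = 187×75.3³/12 = 6.653×10^6 mm⁴
I = 6.653×10^6 mm⁴ = 6.653×10^-6 m⁴
Effective length L_e = K·L = 2 × 7.73 = 15.46 m
P_cr = π²EI / L_e² = π² × 133×10⁹ × 6.653×10^-6 / 15.46² = 3.654×10^4 N
Factor of safety n = P_cr / P = 36.541 / 27.1 = 1.35

n ≈ 1.35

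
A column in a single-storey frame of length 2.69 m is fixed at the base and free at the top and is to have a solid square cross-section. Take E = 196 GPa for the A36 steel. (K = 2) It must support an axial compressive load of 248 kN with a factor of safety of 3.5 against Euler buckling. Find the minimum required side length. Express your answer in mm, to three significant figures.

a ≈ 112 mm

Required P_cr = n·P = 3.5 × 248 = 868.0 kN
L_e = K·L = 2 × 2.69 = 5.380 m
Required I = P_cr·L_e²/(π²E) = 8.680×10^5 × 5.380² / (π² × 1.96×10^11) = 1.299×10^-5 m⁴
I_req = 1.299×10^7 mm⁴
Solid square: I = a⁴/12  ⇒  a = (12I)^(1/4) = (12×1.299×10^7)^(1/4) = 112 mm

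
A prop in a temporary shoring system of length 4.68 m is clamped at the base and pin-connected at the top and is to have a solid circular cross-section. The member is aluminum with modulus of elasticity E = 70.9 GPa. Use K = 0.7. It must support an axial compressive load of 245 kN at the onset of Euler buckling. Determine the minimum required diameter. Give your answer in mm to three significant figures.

L_e = K·L = 0.7 × 4.68 = 3.276 m
Required I = P_cr·L_e²/(π²E) = 2.450×10^5 × 3.276² / (π² × 7.09×10^10) = 3.758×10^-6 m⁴
I_req = 3.758×10^6 mm⁴
Solid circle: I = πd⁴/64  ⇒  d = (64I/π)^(1/4) = (64×3.758×10^6/π)^(1/4) = 93.5 mm

d ≈ 93.5 mm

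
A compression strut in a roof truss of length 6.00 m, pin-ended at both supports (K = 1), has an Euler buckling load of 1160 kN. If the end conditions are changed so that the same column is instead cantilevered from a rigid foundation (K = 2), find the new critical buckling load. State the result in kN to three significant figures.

P_cr ∝ 1/K², so P_cr,new = P_cr,old × (K_old/K_new)² = 1160 × (1/2)²
= 1160 × 0.2500 = 290 kN

P_cr ≈ 290 kN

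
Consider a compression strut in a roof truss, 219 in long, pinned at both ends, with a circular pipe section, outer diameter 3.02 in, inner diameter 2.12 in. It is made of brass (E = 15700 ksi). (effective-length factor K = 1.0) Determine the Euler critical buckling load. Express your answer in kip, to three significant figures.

d_o = 3.02 in, d_i = 2.12 in
I = π(d_o⁴ − d_i⁴)/64 = π(3.02⁴ − 2.120⁴)/64 = 3.092 in⁴
Effective length L_e = K·L = 1 × 219 = 219.0 in
P_cr = π²EI / L_e² = π² × 15700×10³ × 3.092 / 219.0² = 9.988×10^3 lb

P_cr ≈ 9.99 kip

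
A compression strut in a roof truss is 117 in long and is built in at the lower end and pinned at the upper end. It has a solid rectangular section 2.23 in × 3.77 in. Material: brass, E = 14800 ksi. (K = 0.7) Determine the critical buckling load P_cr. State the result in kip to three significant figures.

Buckling occurs about the weak axis: I_min = h·b³/12 with b = 2.23 in (the shorter side).
I_min = 3.77×2.23³/12 = 3.484 in⁴
Effective length L_e = K·L = 0.7 × 117 = 81.90 in
P_cr = π²EI / L_e² = π² × 14800×10³ × 3.484 / 81.90² = 7.587×10^4 lb

P_cr ≈ 75.9 kip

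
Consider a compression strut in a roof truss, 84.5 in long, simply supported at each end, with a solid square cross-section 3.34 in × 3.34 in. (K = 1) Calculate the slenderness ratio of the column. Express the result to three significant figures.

For a square r = a/√12 = 3.34/√12 = 0.9642 in
L_e = K·L = 1 × 84.5 = 84.50 in
λ = L_e / r_min = 84.500 / 0.9642 = 87.6

λ ≈ 87.6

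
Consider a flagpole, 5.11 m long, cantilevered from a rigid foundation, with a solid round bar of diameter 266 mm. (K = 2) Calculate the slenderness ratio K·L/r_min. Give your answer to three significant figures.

λ ≈ 154

I = πd⁴/64 = π×266⁴/64 = 2.458×10^8 mm⁴
A = 5.557×10^4 mm²;  r_min = √(I/A) = √(2.458×10^8/5.557×10^4) = 66.50 mm
L_e = K·L = 2 × 5.11 m = 10.22 m = 10220 mm
λ = L_e / r_min = 10220 / 66.50 = 154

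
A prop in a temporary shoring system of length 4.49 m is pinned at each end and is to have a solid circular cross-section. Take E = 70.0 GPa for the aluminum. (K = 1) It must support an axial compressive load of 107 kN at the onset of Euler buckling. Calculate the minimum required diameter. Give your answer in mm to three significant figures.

d ≈ 89.3 mm

L_e = K·L = 1 × 4.49 = 4.490 m
Required I = P_cr·L_e²/(π²E) = 1.070×10^5 × 4.490² / (π² × 7.00×10^10) = 3.122×10^-6 m⁴
I_req = 3.122×10^6 mm⁴
Solid circle: I = πd⁴/64  ⇒  d = (64I/π)^(1/4) = (64×3.122×10^6/π)^(1/4) = 89.3 mm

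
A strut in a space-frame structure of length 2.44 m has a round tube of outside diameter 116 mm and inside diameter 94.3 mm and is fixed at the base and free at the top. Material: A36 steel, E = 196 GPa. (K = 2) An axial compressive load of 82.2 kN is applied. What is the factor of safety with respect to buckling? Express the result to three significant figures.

d_o = 116 mm, d_i = 94.3 mm
I = π(d_o⁴ − d_i⁴)/64 = π(116⁴ − 94.30⁴)/64 = 5.006×10^6 mm⁴
I = 5.006×10^6 mm⁴ = 5.006×10^-6 m⁴
Effective length L_e = K·L = 2 × 2.44 = 4.880 m
P_cr = π²EI / L_e² = π² × 196×10⁹ × 5.006×10^-6 / 4.880² = 4.067×10^5 N
Factor of safety n = P_cr / P = 406.66 / 82.2 = 4.95

n ≈ 4.95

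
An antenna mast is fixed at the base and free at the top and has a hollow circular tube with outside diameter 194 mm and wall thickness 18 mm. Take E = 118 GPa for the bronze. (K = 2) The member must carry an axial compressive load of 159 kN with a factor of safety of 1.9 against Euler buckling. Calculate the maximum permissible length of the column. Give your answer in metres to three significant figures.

Inner diameter d_i = 194 − 2×18 = 158.0 mm
I = π(d_o⁴ − d_i⁴)/64 = π(194⁴ − 158.0⁴)/64 = 3.894×10^7 mm⁴
I = 3.894×10^-5 m⁴
Required critical load P_cr = n·P = 1.9 × 159 = 302.1 kN = 3.021×10^5 N
From P_cr = π²EI/(K·L)²:  L = (1/K)·√(π²EI/P_cr) = (1/2)·√(π²×1.18×10^11×3.894×10^-5/3.021×10^5)
L = 6.13 m

L_max ≈ 6.13 m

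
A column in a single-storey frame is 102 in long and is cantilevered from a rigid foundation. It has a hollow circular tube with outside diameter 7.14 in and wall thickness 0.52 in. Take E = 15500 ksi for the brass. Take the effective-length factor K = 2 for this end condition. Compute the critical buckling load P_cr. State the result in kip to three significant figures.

Inner diameter d_i = 7.14 − 2×0.52 = 6.100 in
I = π(d_o⁴ − d_i⁴)/64 = π(7.14⁴ − 6.100⁴)/64 = 59.61 in⁴
Effective length L_e = K·L = 2 × 102 = 204.0 in
P_cr = π²EI / L_e² = π² × 15500×10³ × 59.61 / 204.0² = 2.191×10^5 lb

P_cr ≈ 219 kip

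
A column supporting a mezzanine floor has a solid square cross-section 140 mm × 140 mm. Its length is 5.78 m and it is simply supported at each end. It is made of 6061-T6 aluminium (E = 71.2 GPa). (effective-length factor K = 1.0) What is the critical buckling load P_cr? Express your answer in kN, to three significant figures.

I = a⁴/12 = 140⁴/12 = 3.201×10^7 mm⁴
I = 3.201×10^7 mm⁴ = 3.201×10^-5 m⁴
Effective length L_e = K·L = 1 × 5.78 = 5.780 m
P_cr = π²EI / L_e² = π² × 71.2×10⁹ × 3.201×10^-5 / 5.780² = 6.734×10^5 N

P_cr ≈ 673 kN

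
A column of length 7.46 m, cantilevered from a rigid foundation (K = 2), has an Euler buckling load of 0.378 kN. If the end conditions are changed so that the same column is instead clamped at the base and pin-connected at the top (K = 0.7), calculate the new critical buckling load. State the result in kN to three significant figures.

P_cr ∝ 1/K², so P_cr,new = P_cr,old × (K_old/K_new)² = 0.378 × (2/0.7)²
= 0.378 × 8.163 = 3.09 kN

P_cr ≈ 3.09 kN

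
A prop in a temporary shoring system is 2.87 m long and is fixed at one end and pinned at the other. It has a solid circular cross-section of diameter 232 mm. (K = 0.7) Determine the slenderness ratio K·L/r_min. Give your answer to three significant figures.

λ ≈ 34.6

For a solid circle r = d/4 = 232/4 = 58.00 mm
L_e = K·L = 0.7 × 2.87 m = 2.009 m = 2009.0 mm
λ = L_e / r_min = 2009.0 / 58.00 = 34.6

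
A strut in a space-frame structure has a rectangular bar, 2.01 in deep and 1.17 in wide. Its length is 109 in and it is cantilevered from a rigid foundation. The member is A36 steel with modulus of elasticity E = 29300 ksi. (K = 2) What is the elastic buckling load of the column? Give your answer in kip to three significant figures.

P_cr ≈ 1.63 kip

Buckling occurs about the weak axis: I_min = h·b³/12 with b = 1.17 in (the shorter side).
I_min = 2.01×1.17³/12 = 0.2683 in⁴
Effective length L_e = K·L = 2 × 109 = 218.0 in
P_cr = π²EI / L_e² = π² × 29300×10³ × 0.2683 / 218.0² = 1.632×10^3 lb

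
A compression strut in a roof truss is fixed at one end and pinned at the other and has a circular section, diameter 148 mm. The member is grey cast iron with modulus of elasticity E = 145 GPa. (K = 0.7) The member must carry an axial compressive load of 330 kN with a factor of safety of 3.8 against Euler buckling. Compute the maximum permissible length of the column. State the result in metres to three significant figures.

L_max ≈ 7.41 m

I = πd⁴/64 = π×148⁴/64 = 2.355×10^7 mm⁴
I = 2.355×10^-5 m⁴
Required critical load P_cr = n·P = 3.8 × 330 = 1254 kN = 1.254×10^6 N
From P_cr = π²EI/(K·L)²:  L = (1/K)·√(π²EI/P_cr) = (1/0.7)·√(π²×1.45×10^11×2.355×10^-5/1.254×10^6)
L = 7.41 m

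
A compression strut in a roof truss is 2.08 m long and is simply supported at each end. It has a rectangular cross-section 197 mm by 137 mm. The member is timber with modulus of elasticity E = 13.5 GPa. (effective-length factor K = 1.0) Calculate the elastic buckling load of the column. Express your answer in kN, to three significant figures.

P_cr ≈ 1300 kN

Buckling occurs about the weak axis: I_min = h·b³/12 with b = 137 mm (the shorter side).
I_min = 197×137³/12 = 4.221×10^7 mm⁴
I = 4.221×10^7 mm⁴ = 4.221×10^-5 m⁴
Effective length L_e = K·L = 1 × 2.08 = 2.080 m
P_cr = π²EI / L_e² = π² × 13.5×10⁹ × 4.221×10^-5 / 2.080² = 1.300×10^6 N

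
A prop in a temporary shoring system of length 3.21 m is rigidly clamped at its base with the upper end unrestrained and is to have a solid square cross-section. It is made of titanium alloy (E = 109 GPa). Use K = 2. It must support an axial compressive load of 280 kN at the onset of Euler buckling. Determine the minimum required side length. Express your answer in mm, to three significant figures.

a ≈ 107 mm

L_e = K·L = 2 × 3.21 = 6.420 m
Required I = P_cr·L_e²/(π²E) = 2.800×10^5 × 6.420² / (π² × 1.09×10^11) = 1.073×10^-5 m⁴
I_req = 1.073×10^7 mm⁴
Solid square: I = a⁴/12  ⇒  a = (12I)^(1/4) = (12×1.073×10^7)^(1/4) = 107 mm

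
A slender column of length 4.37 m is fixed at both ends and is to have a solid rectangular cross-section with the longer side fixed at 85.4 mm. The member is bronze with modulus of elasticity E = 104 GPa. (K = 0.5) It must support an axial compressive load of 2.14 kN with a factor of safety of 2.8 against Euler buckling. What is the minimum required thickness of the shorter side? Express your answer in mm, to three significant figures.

b ≈ 15.8 mm

Required P_cr = n·P = 2.8 × 2.14 = 5.992 kN
L_e = K·L = 0.5 × 4.37 = 2.185 m
Required I = P_cr·L_e²/(π²E) = 5.992×10^3 × 2.185² / (π² × 1.04×10^11) = 2.787×10^-8 m⁴
I_req = 2.787×10^4 mm⁴
Rectangle, weak axis: I_min = h·b³/12 with h = 85.4 mm fixed  ⇒  b = (12I/h)^(1/3) = 15.8 mm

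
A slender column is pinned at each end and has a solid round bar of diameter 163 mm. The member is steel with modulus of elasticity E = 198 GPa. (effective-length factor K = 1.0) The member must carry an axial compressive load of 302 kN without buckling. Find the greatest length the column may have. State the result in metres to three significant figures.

L_max ≈ 15.0 m

I = πd⁴/64 = π×163⁴/64 = 3.465×10^7 mm⁴
I = 3.465×10^-5 m⁴
At the buckling limit P_cr = P = 3.020×10^5 N
From P_cr = π²EI/(K·L)²:  L = (1/K)·√(π²EI/P_cr) = (1/1)·√(π²×1.98×10^11×3.465×10^-5/3.020×10^5)
L = 15.0 m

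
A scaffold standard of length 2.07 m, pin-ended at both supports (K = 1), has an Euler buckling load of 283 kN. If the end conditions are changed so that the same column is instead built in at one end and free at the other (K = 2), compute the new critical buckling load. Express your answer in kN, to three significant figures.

P_cr ∝ 1/K², so P_cr,new = P_cr,old × (K_old/K_new)² = 283 × (1/2)²
= 283 × 0.2500 = 70.8 kN

P_cr ≈ 70.8 kN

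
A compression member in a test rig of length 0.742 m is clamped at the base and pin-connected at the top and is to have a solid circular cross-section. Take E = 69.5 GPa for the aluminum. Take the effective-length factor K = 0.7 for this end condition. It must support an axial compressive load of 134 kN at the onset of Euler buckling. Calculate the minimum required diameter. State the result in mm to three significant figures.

d ≈ 32.2 mm

L_e = K·L = 0.7 × 0.742 = 0.5194 m
Required I = P_cr·L_e²/(π²E) = 1.340×10^5 × 0.5194² / (π² × 6.95×10^10) = 5.270×10^-8 m⁴
I_req = 5.270×10^4 mm⁴
Solid circle: I = πd⁴/64  ⇒  d = (64I/π)^(1/4) = (64×5.270×10^4/π)^(1/4) = 32.2 mm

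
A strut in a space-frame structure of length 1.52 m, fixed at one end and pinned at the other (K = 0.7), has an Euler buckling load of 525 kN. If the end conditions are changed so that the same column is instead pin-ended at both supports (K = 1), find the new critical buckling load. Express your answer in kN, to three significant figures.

P_cr ∝ 1/K², so P_cr,new = P_cr,old × (K_old/K_new)² = 525 × (0.7/1)²
= 525 × 0.4900 = 257 kN

P_cr ≈ 257 kN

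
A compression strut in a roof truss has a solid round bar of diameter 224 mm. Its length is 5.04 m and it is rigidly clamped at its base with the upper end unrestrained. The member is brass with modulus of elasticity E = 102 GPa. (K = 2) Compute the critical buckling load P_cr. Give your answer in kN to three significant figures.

P_cr ≈ 1220 kN

I = πd⁴/64 = π×224⁴/64 = 1.236×10^8 mm⁴
I = 1.236×10^8 mm⁴ = 1.236×10^-4 m⁴
Effective length L_e = K·L = 2 × 5.04 = 10.08 m
P_cr = π²EI / L_e² = π² × 102×10⁹ × 1.236×10^-4 / 10.08² = 1.224×10^6 N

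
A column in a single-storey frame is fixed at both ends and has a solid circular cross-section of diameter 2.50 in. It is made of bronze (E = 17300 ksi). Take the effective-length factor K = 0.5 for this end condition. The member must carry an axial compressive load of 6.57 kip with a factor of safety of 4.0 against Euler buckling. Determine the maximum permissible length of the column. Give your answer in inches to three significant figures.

I = πd⁴/64 = π×2.50⁴/64 = 1.917 in⁴
Required critical load P_cr = n·P = 4.0 × 6.57 = 26.28 kip = 2.628×10^4 lb
From P_cr = π²EI/(K·L)²:  L = (1/K)·√(π²EI/P_cr) = (1/0.5)·√(π²×1.73×10^7×1.917/2.628×10^4)
L = 223 in

L_max ≈ 223 in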